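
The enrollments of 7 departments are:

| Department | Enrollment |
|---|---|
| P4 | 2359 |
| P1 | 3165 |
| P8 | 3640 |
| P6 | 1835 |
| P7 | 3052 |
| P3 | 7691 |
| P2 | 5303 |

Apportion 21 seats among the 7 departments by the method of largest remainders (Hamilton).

The standard divisor is 27045/21 ≈ 1287.857.
Standard quotas: P4 1.8317, P1 2.4576, P8 2.8264, P6 1.4248, P7 2.3698, P3 5.9719, P2 4.1177.
Lower quotas: P4 1, P1 2, P8 2, P6 1, P7 2, P3 5, P2 4 (sum 17, leaving 4 seats).
Remainders in descending order: P3 0.9719, P4 0.8317, P8 0.8264, P1 0.4576, P6 0.4248, P7 0.3698, P2 0.1177.
Largest remainders: P3, P4, P8, P1 receive the extra seats.

P4 2; P1 3; P8 3; P6 1; P7 2; P3 6; P2 4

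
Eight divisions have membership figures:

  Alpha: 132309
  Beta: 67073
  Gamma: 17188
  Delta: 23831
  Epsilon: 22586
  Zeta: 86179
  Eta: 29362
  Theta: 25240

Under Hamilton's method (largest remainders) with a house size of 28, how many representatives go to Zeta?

6

The standard divisor is 403768/28 ≈ 14420.286.
Standard quotas: Alpha 9.1752, Beta 4.6513, Gamma 1.1919, Delta 1.6526, Epsilon 1.5663, Zeta 5.9762, Eta 2.0362, Theta 1.7503.
Lower quotas: Alpha 9, Beta 4, Gamma 1, Delta 1, Epsilon 1, Zeta 5, Eta 2, Theta 1 (sum 24, leaving 4 seats).
Remainders in descending order: Zeta 0.9762, Theta 0.7503, Delta 0.6526, Beta 0.6513, Epsilon 0.5663, Gamma 0.1919, Alpha 0.1752, Eta 0.0362.
The surplus seats go to Zeta, Theta, Delta, Beta.
Zeta receives 6.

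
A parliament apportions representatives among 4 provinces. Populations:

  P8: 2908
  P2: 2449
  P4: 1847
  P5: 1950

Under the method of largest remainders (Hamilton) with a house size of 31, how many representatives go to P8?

Total 9154; standard divisor 9154/31 ≈ 295.29.
Standard quotas: P8 9.848, P2 8.294, P4 6.255, P5 6.604.
Lower quotas: P8 9, P2 8, P4 6, P5 6 (sum 29, leaving 2 seats).
Remainders in descending order: P8 0.848, P5 0.604, P2 0.294, P4 0.255.
Largest remainders: P8, P5 receive the extra seats.
P8 receives 10.

10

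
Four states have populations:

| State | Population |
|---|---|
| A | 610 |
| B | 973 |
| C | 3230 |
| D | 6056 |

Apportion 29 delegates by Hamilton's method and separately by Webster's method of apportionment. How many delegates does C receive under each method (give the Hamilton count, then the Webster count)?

9 and 8

Hamilton: A 2, B 2, C 9, D 16.
Webster: A 2, B 3, C 8, D 16.
C gets 9 under Hamilton and 8 under Webster.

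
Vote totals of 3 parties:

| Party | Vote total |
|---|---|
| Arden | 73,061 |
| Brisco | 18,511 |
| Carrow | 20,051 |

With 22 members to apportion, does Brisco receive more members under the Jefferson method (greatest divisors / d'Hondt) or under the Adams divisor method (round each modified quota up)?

Adams

Jefferson: Arden 15, Brisco 3, Carrow 4.
Adams: Arden 14, Brisco 4, Carrow 4.
Brisco gets 3 under Jefferson and 4 under Adams.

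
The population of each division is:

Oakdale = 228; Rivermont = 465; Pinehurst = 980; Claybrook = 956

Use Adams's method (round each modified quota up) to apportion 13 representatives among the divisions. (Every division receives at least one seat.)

Oakdale 1; Rivermont 2; Pinehurst 5; Claybrook 5

Standard divisor 2629/13 ≈ 202.231; standard quotas: Oakdale 1.127, Rivermont 2.299, Pinehurst 4.846, Claybrook 4.727.
Rounding up gives 2, 3, 5, 5 = 15 seats, so the divisor must be adjusted.
With modified divisor 236: modified quotas Oakdale 0.966, Rivermont 1.970, Pinehurst 4.153, Claybrook 4.051.
Rounding up: Oakdale 1, Rivermont 2, Pinehurst 5, Claybrook 5 (total 13).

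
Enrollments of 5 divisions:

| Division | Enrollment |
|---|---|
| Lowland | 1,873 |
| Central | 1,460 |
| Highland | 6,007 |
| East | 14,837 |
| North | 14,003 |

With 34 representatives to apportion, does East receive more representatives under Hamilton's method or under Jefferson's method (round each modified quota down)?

Jefferson

Hamilton: Lowland 2, Central 1, Highland 5, East 13, North 13.
Jefferson: Lowland 1, Central 1, Highland 5, East 14, North 13.
East gets 13 under Hamilton and 14 under Jefferson.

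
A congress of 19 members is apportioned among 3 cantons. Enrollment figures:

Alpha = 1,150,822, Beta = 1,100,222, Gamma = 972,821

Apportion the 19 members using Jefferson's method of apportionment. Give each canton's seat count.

Alpha 7, Beta 6, Gamma 6

Standard divisor 3223865/19 ≈ 169677.105; standard quotas: Alpha 6.782, Beta 6.484, Gamma 5.733.
Rounding down gives 6, 6, 5 = 17 seats, so the divisor must be adjusted.
With modified divisor 159700: modified quotas Alpha 7.206, Beta 6.889, Gamma 6.092.
Rounding down: Alpha 7, Beta 6, Gamma 6 (total 19).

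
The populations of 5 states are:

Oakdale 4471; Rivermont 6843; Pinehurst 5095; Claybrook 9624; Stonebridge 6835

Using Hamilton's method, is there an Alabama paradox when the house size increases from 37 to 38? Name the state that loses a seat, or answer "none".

At 37 seats: Oakdale 5, Rivermont 8, Pinehurst 6, Claybrook 11, Stonebridge 7.
At 38 seats: Oakdale 5, Rivermont 8, Pinehurst 6, Claybrook 11, Stonebridge 8.
No state's allocation decreased.

none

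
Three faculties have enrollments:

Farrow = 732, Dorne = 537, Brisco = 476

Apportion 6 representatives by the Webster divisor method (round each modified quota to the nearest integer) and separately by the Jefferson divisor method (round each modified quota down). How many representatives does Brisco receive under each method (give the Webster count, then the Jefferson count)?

Webster: Farrow 2, Dorne 2, Brisco 2.
Jefferson: Farrow 3, Dorne 2, Brisco 1.
Brisco gets 2 under Webster and 1 under Jefferson.

2 and 1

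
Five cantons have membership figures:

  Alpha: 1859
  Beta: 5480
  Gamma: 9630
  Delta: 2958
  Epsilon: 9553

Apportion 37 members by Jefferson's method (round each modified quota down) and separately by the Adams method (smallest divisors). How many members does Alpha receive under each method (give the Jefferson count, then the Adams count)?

2 and 3

Jefferson: Alpha 2, Beta 7, Gamma 13, Delta 3, Epsilon 12.
Adams: Alpha 3, Beta 7, Gamma 12, Delta 4, Epsilon 11.
Alpha gets 2 under Jefferson and 3 under Adams.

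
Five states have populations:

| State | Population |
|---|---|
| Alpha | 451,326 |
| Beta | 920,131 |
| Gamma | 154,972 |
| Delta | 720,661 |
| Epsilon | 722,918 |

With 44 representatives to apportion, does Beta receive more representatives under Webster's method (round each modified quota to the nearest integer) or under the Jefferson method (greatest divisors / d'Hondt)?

Webster: Alpha 7, Beta 13, Gamma 2, Delta 11, Epsilon 11.
Jefferson: Alpha 6, Beta 14, Gamma 2, Delta 11, Epsilon 11.
Beta gets 13 under Webster and 14 under Jefferson.

Jefferson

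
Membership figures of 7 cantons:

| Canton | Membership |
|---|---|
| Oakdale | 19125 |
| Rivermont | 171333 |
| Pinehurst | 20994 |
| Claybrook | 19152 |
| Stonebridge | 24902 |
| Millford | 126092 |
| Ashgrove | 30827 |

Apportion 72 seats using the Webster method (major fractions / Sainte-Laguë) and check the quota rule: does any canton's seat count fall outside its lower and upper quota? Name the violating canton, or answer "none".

Standard quotas: Oakdale 3.339, Rivermont 29.911, Pinehurst 3.665, Claybrook 3.344, Stonebridge 4.347, Millford 22.013, Ashgrove 5.382.
Webster allocation: Oakdale 3, Rivermont 31, Pinehurst 4, Claybrook 3, Stonebridge 4, Millford 22, Ashgrove 5.
Rivermont has quota 29.911 (lower 29, upper 30) but receives 31 — outside the quota interval.

Rivermont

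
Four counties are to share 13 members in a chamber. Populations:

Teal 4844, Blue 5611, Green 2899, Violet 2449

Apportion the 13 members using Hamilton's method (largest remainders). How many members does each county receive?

Standard divisor: 15803 ÷ 13 ≈ 1215.615.
Standard quotas: Teal 3.9848, Blue 4.6158, Green 2.3848, Violet 2.0146.
Lower quotas: Teal 3, Blue 4, Green 2, Violet 2 (sum 11, leaving 2 seats).
Remainders in descending order: Teal 0.9848, Blue 0.6158, Green 0.3848, Violet 0.0146.
Largest remainders: Teal, Blue receive the extra seats.

Teal: 4, Blue: 5, Green: 2, Violet: 2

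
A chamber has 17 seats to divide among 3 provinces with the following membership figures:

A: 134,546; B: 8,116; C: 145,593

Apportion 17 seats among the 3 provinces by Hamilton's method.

A=8, B=0, C=9

Standard divisor: 288255 ÷ 17 ≈ 16956.176.
Standard quotas: A 7.9349, B 0.4786, C 8.5864.
Lower quotas: A 7, B 0, C 8 (sum 15, leaving 2 seats).
Remainders in descending order: A 0.9349, C 0.5864, B 0.4786.
Largest remainders: A, C receive the extra seats.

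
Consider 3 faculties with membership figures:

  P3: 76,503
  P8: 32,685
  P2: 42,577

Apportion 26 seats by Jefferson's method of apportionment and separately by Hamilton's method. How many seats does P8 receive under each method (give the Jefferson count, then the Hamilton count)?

5 and 6

Jefferson: P3 14, P8 5, P2 7.
Hamilton: P3 13, P8 6, P2 7.
P8 gets 5 under Jefferson and 6 under Hamilton.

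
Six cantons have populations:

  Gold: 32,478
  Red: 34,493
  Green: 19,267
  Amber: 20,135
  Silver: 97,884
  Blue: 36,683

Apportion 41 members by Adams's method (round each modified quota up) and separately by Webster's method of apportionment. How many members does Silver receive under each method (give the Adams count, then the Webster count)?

Adams: Gold 6, Red 6, Green 3, Amber 4, Silver 16, Blue 6.
Webster: Gold 6, Red 6, Green 3, Amber 3, Silver 17, Blue 6.
Silver gets 16 under Adams and 17 under Webster.

16 and 17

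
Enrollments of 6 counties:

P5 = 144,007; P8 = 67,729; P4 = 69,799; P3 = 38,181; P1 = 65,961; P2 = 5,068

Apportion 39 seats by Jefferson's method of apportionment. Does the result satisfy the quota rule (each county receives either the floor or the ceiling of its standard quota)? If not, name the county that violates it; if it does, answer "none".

none

Standard quotas: P5 14.373, P8 6.760, P4 6.967, P3 3.811, P1 6.584, P2 0.506.
Jefferson allocation: P5 15, P8 7, P4 7, P3 4, P1 6, P2 0.
Every allocation lies between the lower and upper quota.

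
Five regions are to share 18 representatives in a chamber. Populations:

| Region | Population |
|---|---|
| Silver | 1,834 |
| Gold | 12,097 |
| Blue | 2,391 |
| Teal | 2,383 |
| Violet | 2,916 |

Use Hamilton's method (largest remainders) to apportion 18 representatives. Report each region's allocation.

The standard divisor is 21621/18 ≈ 1201.167.
Standard quotas: Silver 1.5268, Gold 10.0710, Blue 1.9906, Teal 1.9839, Violet 2.4276.
Lower quotas: Silver 1, Gold 10, Blue 1, Teal 1, Violet 2 (sum 15, leaving 3 seats).
Remainders in descending order: Blue 0.9906, Teal 0.9839, Silver 0.5268, Violet 0.4276, Gold 0.0710.
The surplus seats go to Blue, Teal, Silver.

Silver 2, Gold 10, Blue 2, Teal 2, Violet 2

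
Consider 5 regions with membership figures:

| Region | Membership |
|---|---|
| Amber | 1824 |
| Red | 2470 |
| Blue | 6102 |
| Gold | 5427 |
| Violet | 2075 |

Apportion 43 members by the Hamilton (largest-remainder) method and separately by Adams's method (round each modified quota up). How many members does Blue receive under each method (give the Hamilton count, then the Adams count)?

Hamilton: Amber 4, Red 6, Blue 15, Gold 13, Violet 5.
Adams: Amber 5, Red 6, Blue 14, Gold 13, Violet 5.
Blue gets 15 under Hamilton and 14 under Adams.

15 and 14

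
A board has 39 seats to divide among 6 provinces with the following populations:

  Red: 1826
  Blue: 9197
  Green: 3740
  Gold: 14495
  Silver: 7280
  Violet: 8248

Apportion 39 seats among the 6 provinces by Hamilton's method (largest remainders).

The standard divisor is 44786/39 ≈ 1148.359.
Standard quotas: Red 1.5901, Blue 8.0088, Green 3.2568, Gold 12.6224, Silver 6.3395, Violet 7.1824.
Lower quotas: Red 1, Blue 8, Green 3, Gold 12, Silver 6, Violet 7 (sum 37, leaving 2 seats).
Remainders in descending order: Gold 0.6224, Red 0.5901, Silver 0.3395, Green 0.2568, Violet 0.1824, Blue 0.0088.
Largest remainders: Gold, Red receive the extra seats.

Red=2, Blue=8, Green=3, Gold=13, Silver=6, Violet=7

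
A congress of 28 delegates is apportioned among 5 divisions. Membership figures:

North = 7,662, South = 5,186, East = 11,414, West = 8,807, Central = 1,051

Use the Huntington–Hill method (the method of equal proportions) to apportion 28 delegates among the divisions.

North 6, South 4, East 10, West 7, Central 1

With divisor 1193: modified quotas North 6.422, South 4.347, East 9.567, West 7.382, Central 0.881.
Geometric-mean thresholds: North √(6·7)=6.481, South √(4·5)=4.472, East √(9·10)=9.487, West √(7·8)=7.483, Central (min 1).
Each quota rounded against its threshold gives North 6, South 4, East 10, West 7, Central 1 (total 28).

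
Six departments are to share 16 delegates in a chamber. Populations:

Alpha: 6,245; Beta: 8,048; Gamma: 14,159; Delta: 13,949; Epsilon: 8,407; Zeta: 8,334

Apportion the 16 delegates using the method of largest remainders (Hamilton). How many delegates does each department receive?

The standard divisor is 59142/16 ≈ 3696.375.
Standard quotas: Alpha 1.6895, Beta 2.1773, Gamma 3.8305, Delta 3.7737, Epsilon 2.2744, Zeta 2.2546.
Lower quotas: Alpha 1, Beta 2, Gamma 3, Delta 3, Epsilon 2, Zeta 2 (sum 13, leaving 3 seats).
Remainders in descending order: Gamma 0.8305, Delta 0.7737, Alpha 0.6895, Epsilon 0.2744, Zeta 0.2546, Beta 0.1773.
The surplus seats go to Gamma, Delta, Alpha.

Alpha 2, Beta 2, Gamma 4, Delta 4, Epsilon 2, Zeta 2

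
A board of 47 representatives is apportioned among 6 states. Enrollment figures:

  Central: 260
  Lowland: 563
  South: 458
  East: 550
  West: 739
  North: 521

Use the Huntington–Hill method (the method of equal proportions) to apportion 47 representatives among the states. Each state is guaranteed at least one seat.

Central 4, Lowland 9, South 7, East 8, West 11, North 8

With divisor 66: modified quotas Central 3.939, Lowland 8.530, South 6.939, East 8.333, West 11.197, North 7.894.
Geometric-mean thresholds: Central √(3·4)=3.464, Lowland √(8·9)=8.485, South √(6·7)=6.481, East √(8·9)=8.485, West √(11·12)=11.489, North √(7·8)=7.483.
Each quota rounded against its threshold gives Central 4, Lowland 9, South 7, East 8, West 11, North 8 (total 47).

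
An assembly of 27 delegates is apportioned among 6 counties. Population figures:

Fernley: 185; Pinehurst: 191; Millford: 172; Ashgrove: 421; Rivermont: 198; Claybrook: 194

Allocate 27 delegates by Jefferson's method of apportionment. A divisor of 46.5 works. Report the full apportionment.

Fernley: 3, Pinehurst: 4, Millford: 3, Ashgrove: 9, Rivermont: 4, Claybrook: 4

With modified divisor 46.5: modified quotas Fernley 3.978, Pinehurst 4.108, Millford 3.699, Ashgrove 9.054, Rivermont 4.258, Claybrook 4.172.
Rounding down: Fernley 3, Pinehurst 4, Millford 3, Ashgrove 9, Rivermont 4, Claybrook 4 (total 27).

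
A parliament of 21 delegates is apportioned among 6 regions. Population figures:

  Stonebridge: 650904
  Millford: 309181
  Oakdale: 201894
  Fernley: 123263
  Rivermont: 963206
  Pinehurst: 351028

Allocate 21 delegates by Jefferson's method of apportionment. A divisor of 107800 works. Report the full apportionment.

With modified divisor 107800: modified quotas Stonebridge 6.038, Millford 2.868, Oakdale 1.873, Fernley 1.143, Rivermont 8.935, Pinehurst 3.256.
Rounding down: Stonebridge 6, Millford 2, Oakdale 1, Fernley 1, Rivermont 8, Pinehurst 3 (total 21).

Stonebridge: 6, Millford: 2, Oakdale: 1, Fernley: 1, Rivermont: 8, Pinehurst: 3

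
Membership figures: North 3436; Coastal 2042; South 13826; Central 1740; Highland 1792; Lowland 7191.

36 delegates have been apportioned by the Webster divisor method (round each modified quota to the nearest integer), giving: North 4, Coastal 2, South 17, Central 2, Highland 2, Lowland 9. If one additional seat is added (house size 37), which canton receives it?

Coastal

Priority for the next seat is population ÷ (current seats + 0.5).
Priorities: North 763.556, Coastal 816.800, South 790.057, Central 696.000, Highland 716.800, Lowland 756.947.
Highest priority: Coastal.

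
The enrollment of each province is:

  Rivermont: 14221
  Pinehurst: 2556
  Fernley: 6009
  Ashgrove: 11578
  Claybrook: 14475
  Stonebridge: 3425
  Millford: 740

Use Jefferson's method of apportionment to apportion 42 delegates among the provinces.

Rivermont 12, Pinehurst 2, Fernley 5, Ashgrove 9, Claybrook 12, Stonebridge 2, Millford 0

Standard divisor 53004/42 ≈ 1262; standard quotas: Rivermont 11.269, Pinehurst 2.025, Fernley 4.761, Ashgrove 9.174, Claybrook 11.470, Stonebridge 2.714, Millford 0.586.
Rounding down gives 11, 2, 4, 9, 11, 2, 0 = 39 seats, so the divisor must be adjusted.
With modified divisor 1170: modified quotas Rivermont 12.155, Pinehurst 2.185, Fernley 5.136, Ashgrove 9.896, Claybrook 12.372, Stonebridge 2.927, Millford 0.632.
Rounding down: Rivermont 12, Pinehurst 2, Fernley 5, Ashgrove 9, Claybrook 12, Stonebridge 2, Millford 0 (total 42).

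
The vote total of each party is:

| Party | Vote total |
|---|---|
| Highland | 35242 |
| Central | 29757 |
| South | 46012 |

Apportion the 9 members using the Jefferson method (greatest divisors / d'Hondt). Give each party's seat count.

Highland: 3, Central: 2, South: 4

Standard divisor 111011/9 ≈ 12334.556; standard quotas: Highland 2.857, Central 2.412, South 3.730.
Rounding down gives 2, 2, 3 = 7 seats, so the divisor must be adjusted.
With modified divisor 10700: modified quotas Highland 3.294, Central 2.781, South 4.300.
Rounding down: Highland 3, Central 2, South 4 (total 9).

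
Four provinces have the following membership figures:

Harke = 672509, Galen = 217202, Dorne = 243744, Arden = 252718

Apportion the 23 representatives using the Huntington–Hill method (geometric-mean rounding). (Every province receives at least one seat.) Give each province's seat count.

Harke: 11, Galen: 4, Dorne: 4, Arden: 4

With divisor 60618: modified quotas Harke 11.094, Galen 3.583, Dorne 4.021, Arden 4.169.
Geometric-mean thresholds: Harke √(11·12)=11.489, Galen √(3·4)=3.464, Dorne √(4·5)=4.472, Arden √(4·5)=4.472.
Each quota rounded against its threshold gives Harke 11, Galen 4, Dorne 4, Arden 4 (total 23).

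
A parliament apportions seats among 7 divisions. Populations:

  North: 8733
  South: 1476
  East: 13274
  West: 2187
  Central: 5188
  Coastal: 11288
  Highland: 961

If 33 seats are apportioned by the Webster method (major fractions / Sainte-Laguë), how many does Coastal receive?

8

Standard divisor 43107/33 ≈ 1306.273; standard quotas: North 6.685, South 1.130, East 10.162, West 1.674, Central 3.972, Coastal 8.641, Highland 0.736.
Rounding to the nearest integer gives 7, 1, 10, 2, 4, 9, 1 = 34 seats, so the divisor must be adjusted.
With modified divisor 1336: modified quotas North 6.537, South 1.105, East 9.936, West 1.637, Central 3.883, Coastal 8.449, Highland 0.719.
Rounding to the nearest integer: North 7, South 1, East 10, West 2, Central 4, Coastal 8, Highland 1 (total 33).
Coastal receives 8.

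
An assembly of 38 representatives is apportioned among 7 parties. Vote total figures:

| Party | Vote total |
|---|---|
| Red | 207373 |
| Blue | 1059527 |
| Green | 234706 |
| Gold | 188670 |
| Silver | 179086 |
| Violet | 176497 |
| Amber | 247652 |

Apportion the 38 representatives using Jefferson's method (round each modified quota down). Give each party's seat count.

Red: 3, Blue: 18, Green: 4, Gold: 3, Silver: 3, Violet: 3, Amber: 4

Standard divisor 2293511/38 ≈ 60355.553; standard quotas: Red 3.436, Blue 17.555, Green 3.889, Gold 3.126, Silver 2.967, Violet 2.924, Amber 4.103.
Rounding down gives 3, 17, 3, 3, 2, 2, 4 = 34 seats, so the divisor must be adjusted.
With modified divisor 57200: modified quotas Red 3.625, Blue 18.523, Green 4.103, Gold 3.298, Silver 3.131, Violet 3.086, Amber 4.330.
Rounding down: Red 3, Blue 18, Green 4, Gold 3, Silver 3, Violet 3, Amber 4 (total 38).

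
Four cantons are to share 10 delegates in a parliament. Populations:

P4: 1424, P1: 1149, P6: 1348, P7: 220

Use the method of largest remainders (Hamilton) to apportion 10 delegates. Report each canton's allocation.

P4 3; P1 3; P6 3; P7 1

Total 4141; standard divisor 4141/10 ≈ 414.1.
Standard quotas: P4 3.439, P1 2.775, P6 3.255, P7 0.531.
Lower quotas: P4 3, P1 2, P6 3, P7 0 (sum 8, leaving 2 seats).
Remainders in descending order: P1 0.775, P7 0.531, P4 0.439, P6 0.255.
The surplus seats go to P1, P7.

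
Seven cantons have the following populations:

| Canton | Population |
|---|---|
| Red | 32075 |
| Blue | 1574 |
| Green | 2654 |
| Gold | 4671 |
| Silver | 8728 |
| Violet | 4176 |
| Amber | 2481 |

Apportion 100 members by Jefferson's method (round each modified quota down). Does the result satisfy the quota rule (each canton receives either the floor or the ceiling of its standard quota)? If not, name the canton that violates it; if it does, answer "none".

Red

Standard quotas: Red 56.912, Blue 2.793, Green 4.709, Gold 8.288, Silver 15.486, Violet 7.410, Amber 4.402.
Jefferson allocation: Red 59, Blue 2, Green 4, Gold 8, Silver 16, Violet 7, Amber 4.
Red has quota 56.912 (lower 56, upper 57) but receives 59 — outside the quota interval.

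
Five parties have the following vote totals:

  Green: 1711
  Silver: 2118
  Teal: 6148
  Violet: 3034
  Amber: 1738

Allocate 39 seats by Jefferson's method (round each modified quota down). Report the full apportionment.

Green=4, Silver=6, Teal=17, Violet=8, Amber=4

Standard divisor 14749/39 ≈ 378.179; standard quotas: Green 4.524, Silver 5.601, Teal 16.257, Violet 8.023, Amber 4.596.
Rounding down gives 4, 5, 16, 8, 4 = 37 seats, so the divisor must be adjusted.
With modified divisor 350: modified quotas Green 4.889, Silver 6.051, Teal 17.566, Violet 8.669, Amber 4.966.
Rounding down: Green 4, Silver 6, Teal 17, Violet 8, Amber 4 (total 39).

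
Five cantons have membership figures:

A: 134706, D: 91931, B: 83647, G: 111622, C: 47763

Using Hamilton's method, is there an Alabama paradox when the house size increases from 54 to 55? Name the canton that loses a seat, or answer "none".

none

At 54 seats: A 15, D 11, B 10, G 13, C 5.
At 55 seats: A 16, D 11, B 10, G 13, C 5.
No canton's allocation decreased.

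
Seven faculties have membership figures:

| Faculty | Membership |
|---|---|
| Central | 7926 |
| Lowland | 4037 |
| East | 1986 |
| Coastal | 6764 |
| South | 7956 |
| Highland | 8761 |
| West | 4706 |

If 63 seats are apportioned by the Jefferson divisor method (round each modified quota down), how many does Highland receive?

Standard divisor 42136/63 ≈ 668.825; standard quotas: Central 11.851, Lowland 6.036, East 2.969, Coastal 10.113, South 11.895, Highland 13.099, West 7.036.
Rounding down gives 11, 6, 2, 10, 11, 13, 7 = 60 seats, so the divisor must be adjusted.
With modified divisor 640: modified quotas Central 12.384, Lowland 6.308, East 3.103, Coastal 10.569, South 12.431, Highland 13.689, West 7.353.
Rounding down: Central 12, Lowland 6, East 3, Coastal 10, South 12, Highland 13, West 7 (total 63).
Highland receives 13.

13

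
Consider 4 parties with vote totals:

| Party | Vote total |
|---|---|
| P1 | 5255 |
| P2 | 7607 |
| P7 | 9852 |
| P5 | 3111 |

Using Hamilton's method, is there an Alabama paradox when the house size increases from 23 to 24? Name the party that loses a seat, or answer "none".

none

At 23 seats: P1 4, P2 7, P7 9, P5 3.
At 24 seats: P1 5, P2 7, P7 9, P5 3.
No party's allocation decreased.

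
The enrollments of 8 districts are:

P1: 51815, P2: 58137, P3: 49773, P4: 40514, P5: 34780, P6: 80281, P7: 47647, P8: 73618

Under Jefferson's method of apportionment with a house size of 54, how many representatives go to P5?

Standard divisor 436565/54 ≈ 8084.537; standard quotas: P1 6.409, P2 7.191, P3 6.157, P4 5.011, P5 4.302, P6 9.930, P7 5.894, P8 9.106.
Rounding down gives 6, 7, 6, 5, 4, 9, 5, 9 = 51 seats, so the divisor must be adjusted.
With modified divisor 7380: modified quotas P1 7.021, P2 7.878, P3 6.744, P4 5.490, P5 4.713, P6 10.878, P7 6.456, P8 9.975.
Rounding down: P1 7, P2 7, P3 6, P4 5, P5 4, P6 10, P7 6, P8 9 (total 54).
P5 receives 4.

4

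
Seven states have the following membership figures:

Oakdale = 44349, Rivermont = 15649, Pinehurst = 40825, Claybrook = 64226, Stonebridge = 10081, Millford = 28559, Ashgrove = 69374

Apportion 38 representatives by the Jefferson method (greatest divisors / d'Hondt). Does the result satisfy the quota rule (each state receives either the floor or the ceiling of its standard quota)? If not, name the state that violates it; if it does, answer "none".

none

Standard quotas: Oakdale 6.172, Rivermont 2.178, Pinehurst 5.681, Claybrook 8.938, Stonebridge 1.403, Millford 3.974, Ashgrove 9.654.
Jefferson allocation: Oakdale 6, Rivermont 2, Pinehurst 6, Claybrook 9, Stonebridge 1, Millford 4, Ashgrove 10.
Every allocation lies between the lower and upper quota.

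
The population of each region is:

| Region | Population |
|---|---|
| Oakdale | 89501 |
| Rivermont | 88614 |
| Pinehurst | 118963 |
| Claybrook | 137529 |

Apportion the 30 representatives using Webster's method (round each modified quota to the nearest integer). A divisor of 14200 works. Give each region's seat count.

With modified divisor 14200: modified quotas Oakdale 6.303, Rivermont 6.240, Pinehurst 8.378, Claybrook 9.685.
Rounding to the nearest integer: Oakdale 6, Rivermont 6, Pinehurst 8, Claybrook 10 (total 30).

Oakdale: 6; Rivermont: 6; Pinehurst: 8; Claybrook: 10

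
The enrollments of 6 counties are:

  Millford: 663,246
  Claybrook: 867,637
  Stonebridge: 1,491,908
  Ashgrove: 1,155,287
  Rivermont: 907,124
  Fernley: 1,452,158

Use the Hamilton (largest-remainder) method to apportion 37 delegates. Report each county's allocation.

Standard divisor: 6537360 ÷ 37 ≈ 176685.405.
Standard quotas: Millford 3.7538, Claybrook 4.9106, Stonebridge 8.4439, Ashgrove 6.5387, Rivermont 5.1341, Fernley 8.2189.
Lower quotas: Millford 3, Claybrook 4, Stonebridge 8, Ashgrove 6, Rivermont 5, Fernley 8 (sum 34, leaving 3 seats).
Remainders in descending order: Claybrook 0.9106, Millford 0.7538, Ashgrove 0.5387, Stonebridge 0.4439, Fernley 0.2189, Rivermont 0.1341.
The surplus seats go to Claybrook, Millford, Ashgrove.

Millford=4, Claybrook=5, Stonebridge=8, Ashgrove=7, Rivermont=5, Fernley=8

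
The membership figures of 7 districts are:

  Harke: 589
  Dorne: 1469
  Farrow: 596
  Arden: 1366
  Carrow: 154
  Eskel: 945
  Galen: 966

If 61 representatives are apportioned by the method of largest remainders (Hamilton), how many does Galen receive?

10

Total 6085; standard divisor 6085/61 ≈ 99.754.
Standard quotas: Harke 5.905, Dorne 14.726, Farrow 5.975, Arden 13.694, Carrow 1.544, Eskel 9.473, Galen 9.684.
Lower quotas: Harke 5, Dorne 14, Farrow 5, Arden 13, Carrow 1, Eskel 9, Galen 9 (sum 56, leaving 5 seats).
Remainders in descending order: Farrow 0.975, Harke 0.905, Dorne 0.726, Arden 0.694, Galen 0.684, Carrow 0.544, Eskel 0.473.
Largest remainders: Farrow, Harke, Dorne, Arden, Galen receive the extra seats.
Galen receives 10.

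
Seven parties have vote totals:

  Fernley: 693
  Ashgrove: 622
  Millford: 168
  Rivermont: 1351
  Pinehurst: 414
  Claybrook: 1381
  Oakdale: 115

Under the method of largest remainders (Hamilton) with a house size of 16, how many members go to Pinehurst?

Standard divisor: 4744 ÷ 16 ≈ 296.5.
Standard quotas: Fernley 2.337, Ashgrove 2.098, Millford 0.567, Rivermont 4.556, Pinehurst 1.396, Claybrook 4.658, Oakdale 0.388.
Lower quotas: Fernley 2, Ashgrove 2, Millford 0, Rivermont 4, Pinehurst 1, Claybrook 4, Oakdale 0 (sum 13, leaving 3 seats).
Remainders in descending order: Claybrook 0.658, Millford 0.567, Rivermont 0.556, Pinehurst 0.396, Oakdale 0.388, Fernley 0.337, Ashgrove 0.098.
The surplus seats go to Claybrook, Millford, Rivermont.
Pinehurst receives 1.

1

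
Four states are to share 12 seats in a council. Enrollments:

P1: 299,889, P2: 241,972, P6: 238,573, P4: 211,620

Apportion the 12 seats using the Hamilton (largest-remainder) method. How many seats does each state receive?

P1 4, P2 3, P6 3, P4 2

Total 992054; standard divisor 992054/12 ≈ 82671.167.
Standard quotas: P1 3.6275, P2 2.9269, P6 2.8858, P4 2.5598.
Lower quotas: P1 3, P2 2, P6 2, P4 2 (sum 9, leaving 3 seats).
Remainders in descending order: P2 0.9269, P6 0.8858, P1 0.6275, P4 0.5598.
The surplus seats go to P2, P6, P1.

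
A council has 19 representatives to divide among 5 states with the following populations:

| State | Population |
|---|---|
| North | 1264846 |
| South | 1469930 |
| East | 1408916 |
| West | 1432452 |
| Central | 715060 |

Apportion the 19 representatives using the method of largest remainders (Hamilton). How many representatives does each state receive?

Standard divisor: 6291204 ÷ 19 = 331116.
Standard quotas: North 3.8199, South 4.4393, East 4.2551, West 4.3261, Central 2.1595.
Lower quotas: North 3, South 4, East 4, West 4, Central 2 (sum 17, leaving 2 seats).
Remainders in descending order: North 0.8199, South 0.4393, West 0.3261, East 0.2551, Central 0.1595.
The surplus seats go to North, South.

North=4, South=5, East=4, West=4, Central=2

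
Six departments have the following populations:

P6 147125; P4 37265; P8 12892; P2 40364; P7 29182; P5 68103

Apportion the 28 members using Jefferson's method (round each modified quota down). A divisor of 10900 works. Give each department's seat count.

With modified divisor 10900: modified quotas P6 13.498, P4 3.419, P8 1.183, P2 3.703, P7 2.677, P5 6.248.
Rounding down: P6 13, P4 3, P8 1, P2 3, P7 2, P5 6 (total 28).

P6=13, P4=3, P8=1, P2=3, P7=2, P5=6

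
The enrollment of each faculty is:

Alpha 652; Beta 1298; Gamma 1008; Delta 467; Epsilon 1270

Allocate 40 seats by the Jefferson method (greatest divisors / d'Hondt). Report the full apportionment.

Alpha 5, Beta 11, Gamma 9, Delta 4, Epsilon 11

Standard divisor 4695/40 ≈ 117.375; standard quotas: Alpha 5.555, Beta 11.059, Gamma 8.588, Delta 3.979, Epsilon 10.820.
Rounding down gives 5, 11, 8, 3, 10 = 37 seats, so the divisor must be adjusted.
With modified divisor 110: modified quotas Alpha 5.927, Beta 11.800, Gamma 9.164, Delta 4.245, Epsilon 11.545.
Rounding down: Alpha 5, Beta 11, Gamma 9, Delta 4, Epsilon 11 (total 40).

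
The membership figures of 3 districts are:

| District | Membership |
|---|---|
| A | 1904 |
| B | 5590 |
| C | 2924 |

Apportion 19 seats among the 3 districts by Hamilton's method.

A=4, B=10, C=5

The standard divisor is 10418/19 ≈ 548.316.
Standard quotas: A 3.4725, B 10.1949, C 5.3327.
Lower quotas: A 3, B 10, C 5 (sum 18, leaving 1 seat).
Remainders in descending order: A 0.4725, C 0.3327, B 0.1949.
Largest remainder: A receives the extra seat.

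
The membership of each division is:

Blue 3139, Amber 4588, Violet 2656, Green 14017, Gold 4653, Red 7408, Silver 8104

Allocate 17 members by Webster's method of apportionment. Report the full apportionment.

Standard divisor 44565/17 ≈ 2621.471; standard quotas: Blue 1.197, Amber 1.750, Violet 1.013, Green 5.347, Gold 1.775, Red 2.826, Silver 3.091.
Rounding to the nearest integer gives Blue 1, Amber 2, Violet 1, Green 5, Gold 2, Red 3, Silver 3 — total 17, matching the house size, so no adjustment is needed.

Blue=1, Amber=2, Violet=1, Green=5, Gold=2, Red=3, Silver=3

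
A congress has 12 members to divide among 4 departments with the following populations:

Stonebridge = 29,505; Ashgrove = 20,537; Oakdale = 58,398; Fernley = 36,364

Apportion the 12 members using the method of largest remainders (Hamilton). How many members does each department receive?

Standard divisor: 144804 ÷ 12 = 12067.
Standard quotas: Stonebridge 2.4451, Ashgrove 1.7019, Oakdale 4.8395, Fernley 3.0135.
Lower quotas: Stonebridge 2, Ashgrove 1, Oakdale 4, Fernley 3 (sum 10, leaving 2 seats).
Remainders in descending order: Oakdale 0.8395, Ashgrove 0.7019, Stonebridge 0.4451, Fernley 0.0135.
The surplus seats go to Oakdale, Ashgrove.

Stonebridge 2, Ashgrove 2, Oakdale 5, Fernley 3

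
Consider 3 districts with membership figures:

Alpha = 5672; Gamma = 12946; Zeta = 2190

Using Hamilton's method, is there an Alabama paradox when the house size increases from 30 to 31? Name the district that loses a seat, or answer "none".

At 30 seats: Alpha 8, Gamma 19, Zeta 3.
At 31 seats: Alpha 9, Gamma 19, Zeta 3.
No district's allocation decreased.

none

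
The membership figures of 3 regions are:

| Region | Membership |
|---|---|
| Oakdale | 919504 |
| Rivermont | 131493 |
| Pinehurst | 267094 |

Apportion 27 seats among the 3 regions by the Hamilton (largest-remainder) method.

Oakdale: 19, Rivermont: 3, Pinehurst: 5

The standard divisor is 1318091/27 ≈ 48818.185.
Standard quotas: Oakdale 18.8353, Rivermont 2.6935, Pinehurst 5.4712.
Lower quotas: Oakdale 18, Rivermont 2, Pinehurst 5 (sum 25, leaving 2 seats).
Remainders in descending order: Oakdale 0.8353, Rivermont 0.6935, Pinehurst 0.4712.
The surplus seats go to Oakdale, Rivermont.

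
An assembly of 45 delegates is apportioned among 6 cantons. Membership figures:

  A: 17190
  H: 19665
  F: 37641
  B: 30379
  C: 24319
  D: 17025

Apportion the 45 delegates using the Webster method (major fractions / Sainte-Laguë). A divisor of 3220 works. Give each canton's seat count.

A=5; H=6; F=12; B=9; C=8; D=5

With modified divisor 3220: modified quotas A 5.339, H 6.107, F 11.690, B 9.434, C 7.552, D 5.287.
Rounding to the nearest integer: A 5, H 6, F 12, B 9, C 8, D 5 (total 45).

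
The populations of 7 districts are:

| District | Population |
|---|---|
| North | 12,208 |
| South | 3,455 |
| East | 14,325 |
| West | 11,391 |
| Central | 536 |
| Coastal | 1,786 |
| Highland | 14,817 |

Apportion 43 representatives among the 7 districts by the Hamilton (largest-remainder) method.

Standard divisor: 58518 ÷ 43 ≈ 1360.884.
Standard quotas: North 8.9706, South 2.5388, East 10.5262, West 8.3703, Central 0.3939, Coastal 1.3124, Highland 10.8878.
Lower quotas: North 8, South 2, East 10, West 8, Central 0, Coastal 1, Highland 10 (sum 39, leaving 4 seats).
Remainders in descending order: North 0.9706, Highland 0.8878, South 0.5388, East 0.5262, Central 0.3939, West 0.3703, Coastal 0.3124.
Largest remainders: North, Highland, South, East receive the extra seats.

North: 9; South: 3; East: 11; West: 8; Central: 0; Coastal: 1; Highland: 11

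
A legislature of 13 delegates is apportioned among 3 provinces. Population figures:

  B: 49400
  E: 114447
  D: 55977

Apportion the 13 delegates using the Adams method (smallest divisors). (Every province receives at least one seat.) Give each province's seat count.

B 3, E 7, D 3

Standard divisor 219824/13 ≈ 16909.538; standard quotas: B 2.921, E 6.768, D 3.310.
Rounding up gives 3, 7, 4 = 14 seats, so the divisor must be adjusted.
With modified divisor 18900: modified quotas B 2.614, E 6.055, D 2.962.
Rounding up: B 3, E 7, D 3 (total 13).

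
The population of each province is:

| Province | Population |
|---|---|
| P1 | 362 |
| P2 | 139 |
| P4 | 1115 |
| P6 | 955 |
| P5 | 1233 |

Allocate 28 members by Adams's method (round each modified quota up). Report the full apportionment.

Standard divisor 3804/28 ≈ 135.857; standard quotas: P1 2.665, P2 1.023, P4 8.207, P6 7.029, P5 9.076.
Rounding up gives 3, 2, 9, 8, 10 = 32 seats, so the divisor must be adjusted.
With modified divisor 150: modified quotas P1 2.413, P2 0.927, P4 7.433, P6 6.367, P5 8.220.
Rounding up: P1 3, P2 1, P4 8, P6 7, P5 9 (total 28).

P1: 3, P2: 1, P4: 8, P6: 7, P5: 9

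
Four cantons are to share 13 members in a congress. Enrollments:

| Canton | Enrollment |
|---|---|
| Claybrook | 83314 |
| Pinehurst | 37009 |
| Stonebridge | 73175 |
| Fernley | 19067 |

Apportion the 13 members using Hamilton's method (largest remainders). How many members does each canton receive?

Claybrook: 5; Pinehurst: 2; Stonebridge: 5; Fernley: 1

The standard divisor is 212565/13 ≈ 16351.154.
Standard quotas: Claybrook 5.0953, Pinehurst 2.2634, Stonebridge 4.4752, Fernley 1.1661.
Lower quotas: Claybrook 5, Pinehurst 2, Stonebridge 4, Fernley 1 (sum 12, leaving 1 seat).
Remainders in descending order: Stonebridge 0.4752, Pinehurst 0.2634, Fernley 0.1661, Claybrook 0.0953.
Largest remainder: Stonebridge receives the extra seat.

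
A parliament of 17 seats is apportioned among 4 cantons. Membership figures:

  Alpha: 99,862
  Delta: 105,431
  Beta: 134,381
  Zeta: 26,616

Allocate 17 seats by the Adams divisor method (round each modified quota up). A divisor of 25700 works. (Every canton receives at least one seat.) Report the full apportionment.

Alpha=4, Delta=5, Beta=6, Zeta=2

With modified divisor 25700: modified quotas Alpha 3.886, Delta 4.102, Beta 5.229, Zeta 1.036.
Rounding up: Alpha 4, Delta 5, Beta 6, Zeta 2 (total 17).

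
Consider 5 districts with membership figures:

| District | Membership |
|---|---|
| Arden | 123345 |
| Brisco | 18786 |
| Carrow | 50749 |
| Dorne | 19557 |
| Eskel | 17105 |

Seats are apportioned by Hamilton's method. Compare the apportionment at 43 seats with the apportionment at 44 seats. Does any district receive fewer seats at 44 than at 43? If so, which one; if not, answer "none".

Brisco

At 43 seats: Arden 23, Brisco 4, Carrow 9, Dorne 4, Eskel 3.
At 44 seats: Arden 24, Brisco 3, Carrow 10, Dorne 4, Eskel 3.
Brisco drops from 4 to 3.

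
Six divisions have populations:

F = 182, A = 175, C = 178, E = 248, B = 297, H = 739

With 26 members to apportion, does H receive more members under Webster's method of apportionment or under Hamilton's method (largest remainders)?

Hamilton

Webster: F 3, A 2, C 3, E 4, B 4, H 10.
Hamilton: F 3, A 2, C 2, E 4, B 4, H 11.
H gets 10 under Webster and 11 under Hamilton.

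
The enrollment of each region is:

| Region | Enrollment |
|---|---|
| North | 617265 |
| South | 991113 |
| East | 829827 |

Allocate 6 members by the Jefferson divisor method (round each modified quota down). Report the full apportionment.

North: 1, South: 3, East: 2

Standard divisor 2438205/6 ≈ 406367.5; standard quotas: North 1.519, South 2.439, East 2.042.
Rounding down gives 1, 2, 2 = 5 seats, so the divisor must be adjusted.
With modified divisor 319500: modified quotas North 1.932, South 3.102, East 2.597.
Rounding down: North 1, South 3, East 2 (total 6).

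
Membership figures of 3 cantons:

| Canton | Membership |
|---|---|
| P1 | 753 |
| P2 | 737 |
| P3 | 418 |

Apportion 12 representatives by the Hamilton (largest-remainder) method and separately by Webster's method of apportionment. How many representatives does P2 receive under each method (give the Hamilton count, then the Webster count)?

Hamilton: P1 5, P2 5, P3 2.
Webster: P1 5, P2 4, P3 3.
P2 gets 5 under Hamilton and 4 under Webster.

5 and 4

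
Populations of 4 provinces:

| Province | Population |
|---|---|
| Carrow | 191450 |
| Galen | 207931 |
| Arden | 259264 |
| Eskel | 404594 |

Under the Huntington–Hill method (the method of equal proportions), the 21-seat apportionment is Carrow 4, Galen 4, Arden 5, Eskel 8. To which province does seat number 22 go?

Eskel

Priority for the next seat is population ÷ (√(s·(s+1))).
Priorities: Carrow 42809.521, Galen 46494.785, Arden 47334.914, Eskel 47681.860.
Highest priority: Eskel.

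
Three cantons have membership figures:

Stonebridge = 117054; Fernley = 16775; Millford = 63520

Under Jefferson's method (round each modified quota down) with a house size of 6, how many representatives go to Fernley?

Standard divisor 197349/6 ≈ 32891.5; standard quotas: Stonebridge 3.559, Fernley 0.510, Millford 1.931.
Rounding down gives 3, 0, 1 = 4 seats, so the divisor must be adjusted.
With modified divisor 26300: modified quotas Stonebridge 4.451, Fernley 0.638, Millford 2.415.
Rounding down: Stonebridge 4, Fernley 0, Millford 2 (total 6).
Fernley receives 0.

0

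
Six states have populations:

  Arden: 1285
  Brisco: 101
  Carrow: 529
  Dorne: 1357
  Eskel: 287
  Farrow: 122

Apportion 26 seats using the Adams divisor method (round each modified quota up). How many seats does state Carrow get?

4

Standard divisor 3681/26 ≈ 141.577; standard quotas: Arden 9.076, Brisco 0.713, Carrow 3.736, Dorne 9.585, Eskel 2.027, Farrow 0.862.
Rounding up gives 10, 1, 4, 10, 3, 1 = 29 seats, so the divisor must be adjusted.
With modified divisor 160: modified quotas Arden 8.031, Brisco 0.631, Carrow 3.306, Dorne 8.481, Eskel 1.794, Farrow 0.762.
Rounding up: Arden 9, Brisco 1, Carrow 4, Dorne 9, Eskel 2, Farrow 1 (total 26).
Carrow receives 4.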